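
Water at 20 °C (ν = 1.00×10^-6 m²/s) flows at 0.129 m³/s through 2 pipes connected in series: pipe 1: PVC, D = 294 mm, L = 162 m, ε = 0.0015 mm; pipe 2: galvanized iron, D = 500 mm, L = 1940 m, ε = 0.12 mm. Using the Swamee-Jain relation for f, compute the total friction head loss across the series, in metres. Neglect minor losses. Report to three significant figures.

Pipe 1: V = 1.900 m/s, Re = 5.59×10^5, ε/D = 5.10×10^-6, f = 0.01292, h_1 = f(L/D)V²/2g = 1.311 m
Pipe 2: V = 0.6570 m/s, Re = 3.28×10^5, ε/D = 2.40×10^-4, f = 0.01647, h_2 = f(L/D)V²/2g = 1.406 m
Series → Q common, losses add: H = Σh = 2.717 m

H ≈ 2.72 m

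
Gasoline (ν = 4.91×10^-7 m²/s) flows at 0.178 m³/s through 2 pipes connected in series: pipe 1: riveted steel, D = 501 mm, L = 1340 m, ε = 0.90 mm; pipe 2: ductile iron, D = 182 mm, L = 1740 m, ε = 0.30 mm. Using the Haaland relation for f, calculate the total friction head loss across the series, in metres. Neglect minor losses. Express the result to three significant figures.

H ≈ 513 m

Pipe 1: V = 0.9029 m/s, Re = 9.21×10^5, ε/D = 0.00180, f = 0.02300, h_1 = f(L/D)V²/2g = 2.556 m
Pipe 2: V = 6.842 m/s, Re = 2.54×10^6, ε/D = 0.00165, f = 0.02238, h_2 = f(L/D)V²/2g = 510.5 m
Series → Q common, losses add: H = Σh = 513.1 m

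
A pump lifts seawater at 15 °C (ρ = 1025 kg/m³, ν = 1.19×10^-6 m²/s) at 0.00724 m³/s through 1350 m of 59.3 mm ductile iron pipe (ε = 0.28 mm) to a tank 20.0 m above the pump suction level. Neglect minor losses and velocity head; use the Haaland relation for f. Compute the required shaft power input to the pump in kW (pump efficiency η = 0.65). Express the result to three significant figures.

V = 4Q/(πD²) = 2.621 m/s; Re = 1.31×10^5; ε/D = 0.00472; f = 0.03059
h_f = f(L/D)V²/2g = 243.9 m
Total head H = z + h_f = 20.0 + 243.9 = 263.9 m
P_hyd = ρgQH = 1025·9.81·0.00724·263.9 = 19.21 kW
P_shaft = P_hyd/η = 19.21/0.65 = 29.56 kW

P_shaft ≈ 29.6 kW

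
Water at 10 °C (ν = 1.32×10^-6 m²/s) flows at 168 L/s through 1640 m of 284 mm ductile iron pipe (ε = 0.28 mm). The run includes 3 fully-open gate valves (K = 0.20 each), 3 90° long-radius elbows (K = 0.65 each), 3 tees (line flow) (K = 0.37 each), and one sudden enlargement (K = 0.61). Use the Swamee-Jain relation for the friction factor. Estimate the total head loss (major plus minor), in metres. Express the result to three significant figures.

H_L ≈ 43.4 m

V = 4Q/(πD²) = 2.652 m/s; V²/2g = 0.3585 m
Re = 5.71×10^5, ε/D = 9.86×10^-4 → f = 0.02022 (Swamee-Jain)
Major: h_f = f(L/D)·V²/2g = 0.02022·5775·0.3585 = 41.85 m
Minor: ΣK = 4.27; h_m = ΣK·V²/2g = 1.531 m
Total H_L = 41.85 + 1.531 = 43.38 m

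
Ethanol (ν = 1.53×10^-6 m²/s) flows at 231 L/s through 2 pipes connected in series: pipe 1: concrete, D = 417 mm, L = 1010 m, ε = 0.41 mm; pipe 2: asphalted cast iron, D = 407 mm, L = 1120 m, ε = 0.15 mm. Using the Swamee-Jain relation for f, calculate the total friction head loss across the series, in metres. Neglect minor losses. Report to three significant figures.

Pipe 1: V = 1.691 m/s, Re = 4.61×10^5, ε/D = 9.83×10^-4, f = 0.02033, h_1 = f(L/D)V²/2g = 7.181 m
Pipe 2: V = 1.776 m/s, Re = 4.72×10^5, ε/D = 3.69×10^-4, f = 0.01695, h_2 = f(L/D)V²/2g = 7.496 m
Series → Q common, losses add: H = Σh = 14.68 m

H ≈ 14.7 m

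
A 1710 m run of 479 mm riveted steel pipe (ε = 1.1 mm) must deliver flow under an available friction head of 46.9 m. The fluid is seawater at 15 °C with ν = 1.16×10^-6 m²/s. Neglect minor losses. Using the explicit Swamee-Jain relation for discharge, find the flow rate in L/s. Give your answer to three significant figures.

Swamee-Jain (Type II): Q = -0.965·√(gD⁵h_f/L)·ln[ε/(3.7D) + √(3.17ν²L/(gD³h_f))]
√(gD⁵h_f/L) = √(9.81·0.479⁵·46.9/1710) = 0.08237
ε/(3.7D) = 6.21×10^-4; √(3.17ν²L/(gD³h_f)) = 1.20×10^-5
Q = -0.965·0.08237·ln(6.327×10^-4) = 0.5855 m³/s
Check: V = 3.25 m/s, Re = 1.34×10^6, f = 0.02449, h_f = 47.0 m ≈ 46.9 m ✓

Q ≈ 585 L/s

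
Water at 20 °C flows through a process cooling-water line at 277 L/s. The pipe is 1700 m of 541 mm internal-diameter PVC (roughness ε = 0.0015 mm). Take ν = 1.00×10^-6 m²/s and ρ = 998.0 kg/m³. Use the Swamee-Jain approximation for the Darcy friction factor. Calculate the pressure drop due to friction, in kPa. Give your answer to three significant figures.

V = 4Q/(πD²) = 4·0.277/(π·0.541²) = 1.205 m/s
Re = VD/ν = 1.205·0.541/1.00×10^-6 = 6.52×10^5 → turbulent
ε/D = 0.0015/541 = 2.77×10^-6
Swamee-Jain: f = 0.01254
h_f = f(L/D)V²/(2g) = 0.01254·(1700/0.541)·1.205²/(2·9.81) = 2.917 m
Δp = ρg·h_f = 998.0·9.81·2.917 = 28.56 kPa

Δp ≈ 28.6 kPa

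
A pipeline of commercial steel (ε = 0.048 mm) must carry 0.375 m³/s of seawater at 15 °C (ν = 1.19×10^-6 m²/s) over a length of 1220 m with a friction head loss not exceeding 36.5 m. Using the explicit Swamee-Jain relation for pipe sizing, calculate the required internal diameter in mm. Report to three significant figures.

Swamee-Jain (Type III): D = 0.66·[ε^1.25·(LQ²/(gh_f))^4.75 + ν·Q^9.4·(L/(gh_f))^5.2]^0.04
LQ²/(gh_f) = 0.4791; L/(gh_f) = 3.407
Term 1 = ε^1.25·(…)^4.75 = 1.21×10^-7; Term 2 = ν·Q^9.4·(…)^5.2 = 6.92×10^-8
D = 0.66·(1.21×10^-7 + 6.92×10^-8)^0.04 = 0.3554 m = 355 mm
Check: V = 3.78 m/s, Re = 1.13×10^6, f = 0.01388, h_f = 34.7 m ≈ 36.5 m ✓

D ≈ 355 mm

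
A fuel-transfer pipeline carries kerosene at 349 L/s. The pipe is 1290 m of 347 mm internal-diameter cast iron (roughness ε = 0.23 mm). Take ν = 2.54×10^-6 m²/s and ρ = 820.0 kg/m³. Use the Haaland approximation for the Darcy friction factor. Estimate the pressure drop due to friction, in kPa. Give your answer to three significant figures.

Δp ≈ 385 kPa

V = 4Q/(πD²) = 4·0.349/(π·0.347²) = 3.690 m/s
Re = VD/ν = 3.690·0.347/2.54×10^-6 = 5.04×10^5 → turbulent
ε/D = 0.23/347 = 6.63×10^-4
Haaland: f = 0.01853
h_f = f(L/D)V²/(2g) = 0.01853·(1290/0.347)·3.690²/(2·9.81) = 47.83 m
Δp = ρg·h_f = 820.0·9.81·47.83 = 384.7 kPa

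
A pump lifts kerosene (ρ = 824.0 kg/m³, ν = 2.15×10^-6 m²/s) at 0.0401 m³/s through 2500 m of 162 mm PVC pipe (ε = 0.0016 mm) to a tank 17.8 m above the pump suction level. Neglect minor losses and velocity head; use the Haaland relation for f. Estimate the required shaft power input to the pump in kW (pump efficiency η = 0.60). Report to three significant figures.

P_shaft ≈ 36.2 kW

V = 4Q/(πD²) = 1.945 m/s; Re = 1.47×10^5; ε/D = 9.88×10^-6; f = 0.01653
h_f = f(L/D)V²/2g = 49.20 m
Total head H = z + h_f = 17.8 + 49.20 = 67.00 m
P_hyd = ρgQH = 824.0·9.81·0.0401·67.00 = 21.72 kW
P_shaft = P_hyd/η = 21.72/0.60 = 36.20 kW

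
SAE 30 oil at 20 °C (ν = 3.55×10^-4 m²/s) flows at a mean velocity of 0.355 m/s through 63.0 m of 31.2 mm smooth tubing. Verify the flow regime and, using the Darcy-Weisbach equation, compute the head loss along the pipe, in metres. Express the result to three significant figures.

Re = VD/ν = 0.355·0.03120/3.55×10^-4 = 31.2 → laminar (Re < 2300)
f = 64/Re = 2.051
h_f = f(L/D)V²/(2g) = 2.051·(63.0/0.03120)·0.355²/(2·9.81) = 26.61 m

h_f ≈ 26.6 m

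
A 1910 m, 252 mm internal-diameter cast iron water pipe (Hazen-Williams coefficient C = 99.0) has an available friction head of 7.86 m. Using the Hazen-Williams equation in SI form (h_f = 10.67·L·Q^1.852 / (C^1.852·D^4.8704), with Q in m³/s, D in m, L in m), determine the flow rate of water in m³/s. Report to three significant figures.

Rearranging: Q = [h_f·C^1.852·D^4.8704 / (10.67·L)]^(1/1.852)
Q = [7.86·99.0^1.852·0.252^4.8704 / (10.67·1910)]^0.540 = 0.03786 m³/s

Q ≈ 0.0379 m³/s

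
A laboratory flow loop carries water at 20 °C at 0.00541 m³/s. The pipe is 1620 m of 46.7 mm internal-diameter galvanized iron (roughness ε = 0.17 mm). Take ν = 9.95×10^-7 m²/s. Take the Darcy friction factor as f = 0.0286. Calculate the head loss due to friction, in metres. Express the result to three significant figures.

h_f ≈ 504 m

V = 4Q/(πD²) = 4·0.00541/(π·0.0467²) = 3.158 m/s
h_f = f(L/D)V²/(2g) = 0.02860·(1620/0.0467)·3.158²/(2·9.81) = 504.4 m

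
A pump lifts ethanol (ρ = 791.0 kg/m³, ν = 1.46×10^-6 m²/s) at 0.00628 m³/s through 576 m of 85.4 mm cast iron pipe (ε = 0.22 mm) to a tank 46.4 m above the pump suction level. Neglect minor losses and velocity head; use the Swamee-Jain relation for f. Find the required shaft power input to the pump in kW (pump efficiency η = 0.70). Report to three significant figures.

V = 4Q/(πD²) = 1.096 m/s; Re = 6.41×10^4; ε/D = 0.00258; f = 0.02751
h_f = f(L/D)V²/2g = 11.37 m
Total head H = z + h_f = 46.4 + 11.37 = 57.77 m
P_hyd = ρgQH = 791.0·9.81·0.00628·57.77 = 2.815 kW
P_shaft = P_hyd/η = 2.815/0.70 = 4.022 kW

P_shaft ≈ 4.02 kW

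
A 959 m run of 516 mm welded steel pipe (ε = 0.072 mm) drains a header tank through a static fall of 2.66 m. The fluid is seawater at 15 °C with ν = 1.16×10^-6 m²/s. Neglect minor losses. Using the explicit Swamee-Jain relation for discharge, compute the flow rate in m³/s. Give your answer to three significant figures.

Swamee-Jain (Type II): Q = -0.965·√(gD⁵h_f/L)·ln[ε/(3.7D) + √(3.17ν²L/(gD³h_f))]
√(gD⁵h_f/L) = √(9.81·0.516⁵·2.66/959) = 0.03155
ε/(3.7D) = 3.77×10^-5; √(3.17ν²L/(gD³h_f)) = 3.38×10^-5
Q = -0.965·0.03155·ln(7.149×10^-5) = 0.2906 m³/s
Check: V = 1.39 m/s, Re = 6.18×10^5, f = 0.01461, h_f = 2.67 m ≈ 2.66 m ✓

Q ≈ 0.291 m³/s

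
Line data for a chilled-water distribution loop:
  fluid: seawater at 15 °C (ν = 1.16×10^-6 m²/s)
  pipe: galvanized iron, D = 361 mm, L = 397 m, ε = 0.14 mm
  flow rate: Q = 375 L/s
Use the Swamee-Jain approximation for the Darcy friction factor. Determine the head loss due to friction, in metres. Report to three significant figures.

V = 4Q/(πD²) = 4·0.375/(π·0.361²) = 3.664 m/s
Re = VD/ν = 3.664·0.361/1.16×10^-6 = 1.14×10^6 → turbulent
ε/D = 0.14/361 = 3.88×10^-4
Swamee-Jain: f = 0.01641
h_f = f(L/D)V²/(2g) = 0.01641·(397/0.361)·3.664²/(2·9.81) = 12.35 m

h_f ≈ 12.3 m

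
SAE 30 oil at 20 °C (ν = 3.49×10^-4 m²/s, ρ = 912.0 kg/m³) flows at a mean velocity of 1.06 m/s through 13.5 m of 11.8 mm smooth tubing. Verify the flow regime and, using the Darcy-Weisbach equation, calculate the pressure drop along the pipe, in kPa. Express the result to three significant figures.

Δp ≈ 1050 kPa

Re = VD/ν = 1.06·0.01180/3.49×10^-4 = 35.8 → laminar (Re < 2300)
f = 64/Re = 1.786
h_f = f(L/D)V²/(2g) = 1.786·(13.5/0.01180)·1.06²/(2·9.81) = 117.0 m
Δp = ρg·h_f = 912.0·9.81·117.0 = 1047 kPa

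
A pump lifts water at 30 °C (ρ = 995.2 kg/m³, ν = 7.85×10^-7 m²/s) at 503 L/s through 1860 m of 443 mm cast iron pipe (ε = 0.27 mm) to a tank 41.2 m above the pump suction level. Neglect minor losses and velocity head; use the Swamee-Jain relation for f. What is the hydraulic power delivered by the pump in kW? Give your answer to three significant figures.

P_hyd ≈ 401 kW

V = 4Q/(πD²) = 3.263 m/s; Re = 1.84×10^6; ε/D = 6.09×10^-4; f = 0.01778
h_f = f(L/D)V²/2g = 40.52 m
Total head H = z + h_f = 41.2 + 40.52 = 81.72 m
P_hyd = ρgQH = 995.2·9.81·0.503·81.72 = 401.3 kW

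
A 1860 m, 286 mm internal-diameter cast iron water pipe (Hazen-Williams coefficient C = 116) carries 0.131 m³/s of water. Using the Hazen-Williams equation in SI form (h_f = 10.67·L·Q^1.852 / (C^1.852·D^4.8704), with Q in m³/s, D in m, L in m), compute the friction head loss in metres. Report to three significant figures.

h_f ≈ 30.7 m

h_f = 10.67·1860·0.131^1.852 / (116^1.852·0.286^4.8704) = 30.70 m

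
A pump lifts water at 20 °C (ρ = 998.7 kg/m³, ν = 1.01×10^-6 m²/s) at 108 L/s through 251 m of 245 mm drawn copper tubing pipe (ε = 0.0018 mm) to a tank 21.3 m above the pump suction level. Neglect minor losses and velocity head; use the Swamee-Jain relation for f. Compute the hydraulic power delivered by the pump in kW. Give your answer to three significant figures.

P_hyd ≈ 26.3 kW

V = 4Q/(πD²) = 2.291 m/s; Re = 5.56×10^5; ε/D = 7.35×10^-6; f = 0.01297
h_f = f(L/D)V²/2g = 3.555 m
Total head H = z + h_f = 21.3 + 3.555 = 24.86 m
P_hyd = ρgQH = 998.7·9.81·0.108·24.86 = 26.30 kW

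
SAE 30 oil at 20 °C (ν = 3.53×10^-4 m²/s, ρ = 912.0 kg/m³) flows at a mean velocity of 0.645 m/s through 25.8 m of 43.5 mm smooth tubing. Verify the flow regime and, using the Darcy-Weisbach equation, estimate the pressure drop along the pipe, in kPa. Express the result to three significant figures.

Δp ≈ 90.6 kPa

Re = VD/ν = 0.645·0.04350/3.53×10^-4 = 79.5 → laminar (Re < 2300)
f = 64/Re = 0.8052
h_f = f(L/D)V²/(2g) = 0.8052·(25.8/0.04350)·0.645²/(2·9.81) = 10.13 m
Δp = ρg·h_f = 912.0·9.81·10.13 = 90.60 kPa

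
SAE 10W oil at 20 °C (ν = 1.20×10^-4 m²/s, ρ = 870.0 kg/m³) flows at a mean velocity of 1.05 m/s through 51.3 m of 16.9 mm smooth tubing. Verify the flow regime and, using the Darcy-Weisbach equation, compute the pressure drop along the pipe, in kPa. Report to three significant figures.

Re = VD/ν = 1.05·0.01690/1.20×10^-4 = 148 → laminar (Re < 2300)
f = 64/Re = 0.4328
h_f = f(L/D)V²/(2g) = 0.4328·(51.3/0.01690)·1.05²/(2·9.81) = 73.82 m
Δp = ρg·h_f = 870.0·9.81·73.82 = 630.1 kPa

Δp ≈ 630 kPa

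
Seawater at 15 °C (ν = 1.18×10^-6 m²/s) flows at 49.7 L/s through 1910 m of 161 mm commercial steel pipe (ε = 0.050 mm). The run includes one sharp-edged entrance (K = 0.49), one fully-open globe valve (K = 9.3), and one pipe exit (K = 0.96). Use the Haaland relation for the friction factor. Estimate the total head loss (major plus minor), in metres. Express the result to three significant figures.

H_L ≈ 63.5 m

V = 4Q/(πD²) = 2.441 m/s; V²/2g = 0.3038 m
Re = 3.33×10^5, ε/D = 3.11×10^-4 → f = 0.01673 (Haaland)
Major: h_f = f(L/D)·V²/2g = 0.01673·11863·0.3038 = 60.27 m
Minor: ΣK = 10.8; h_m = ΣK·V²/2g = 3.265 m
Total H_L = 60.27 + 3.265 = 63.54 m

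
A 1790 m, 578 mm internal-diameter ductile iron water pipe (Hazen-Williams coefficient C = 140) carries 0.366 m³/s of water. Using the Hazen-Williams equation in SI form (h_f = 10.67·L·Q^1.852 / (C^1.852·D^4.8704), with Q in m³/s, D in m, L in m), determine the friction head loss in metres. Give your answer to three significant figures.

h_f ≈ 4.54 m

h_f = 10.67·1790·0.366^1.852 / (140^1.852·0.578^4.8704) = 4.544 m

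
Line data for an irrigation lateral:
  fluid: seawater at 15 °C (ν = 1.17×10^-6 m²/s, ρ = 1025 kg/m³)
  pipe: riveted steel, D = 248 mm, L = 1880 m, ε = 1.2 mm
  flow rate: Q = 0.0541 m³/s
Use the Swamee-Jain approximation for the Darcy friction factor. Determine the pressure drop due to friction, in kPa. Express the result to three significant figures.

Δp ≈ 149 kPa

V = 4Q/(πD²) = 4·0.0541/(π·0.248²) = 1.120 m/s
Re = VD/ν = 1.120·0.248/1.17×10^-6 = 2.37×10^5 → turbulent
ε/D = 1.2/248 = 0.00484
Swamee-Jain: f = 0.03064
h_f = f(L/D)V²/(2g) = 0.03064·(1880/0.248)·1.120²/(2·9.81) = 14.85 m
Δp = ρg·h_f = 1025·9.81·14.85 = 149.3 kPa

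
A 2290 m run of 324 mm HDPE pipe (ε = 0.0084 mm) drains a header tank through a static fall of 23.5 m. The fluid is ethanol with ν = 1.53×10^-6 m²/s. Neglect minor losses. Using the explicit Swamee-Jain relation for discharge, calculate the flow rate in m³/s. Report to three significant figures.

Swamee-Jain (Type II): Q = -0.965·√(gD⁵h_f/L)·ln[ε/(3.7D) + √(3.17ν²L/(gD³h_f))]
√(gD⁵h_f/L) = √(9.81·0.324⁵·23.5/2290) = 0.01896
ε/(3.7D) = 7.01×10^-6; √(3.17ν²L/(gD³h_f)) = 4.66×10^-5
Q = -0.965·0.01896·ln(5.356×10^-5) = 0.1799 m³/s
Check: V = 2.18 m/s, Re = 4.62×10^5, f = 0.01366, h_f = 23.4 m ≈ 23.5 m ✓

Q ≈ 0.180 m³/s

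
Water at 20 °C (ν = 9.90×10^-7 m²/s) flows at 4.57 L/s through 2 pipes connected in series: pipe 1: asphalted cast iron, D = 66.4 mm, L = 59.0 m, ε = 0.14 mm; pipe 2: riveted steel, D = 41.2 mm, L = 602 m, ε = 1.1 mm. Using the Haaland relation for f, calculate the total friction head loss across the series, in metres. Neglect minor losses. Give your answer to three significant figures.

Pipe 1: V = 1.320 m/s, Re = 8.85×10^4, ε/D = 0.00211, f = 0.02544, h_1 = f(L/D)V²/2g = 2.006 m
Pipe 2: V = 3.428 m/s, Re = 1.43×10^5, ε/D = 0.0267, f = 0.05484, h_2 = f(L/D)V²/2g = 479.9 m
Series → Q common, losses add: H = Σh = 481.9 m

H ≈ 482 m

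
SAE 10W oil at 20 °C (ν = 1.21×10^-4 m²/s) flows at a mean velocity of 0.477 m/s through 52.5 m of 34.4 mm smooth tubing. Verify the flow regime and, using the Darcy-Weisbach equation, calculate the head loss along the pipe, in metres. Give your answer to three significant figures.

h_f ≈ 8.35 m

Re = VD/ν = 0.477·0.03440/1.21×10^-4 = 136 → laminar (Re < 2300)
f = 64/Re = 0.4719
h_f = f(L/D)V²/(2g) = 0.4719·(52.5/0.03440)·0.477²/(2·9.81) = 8.353 m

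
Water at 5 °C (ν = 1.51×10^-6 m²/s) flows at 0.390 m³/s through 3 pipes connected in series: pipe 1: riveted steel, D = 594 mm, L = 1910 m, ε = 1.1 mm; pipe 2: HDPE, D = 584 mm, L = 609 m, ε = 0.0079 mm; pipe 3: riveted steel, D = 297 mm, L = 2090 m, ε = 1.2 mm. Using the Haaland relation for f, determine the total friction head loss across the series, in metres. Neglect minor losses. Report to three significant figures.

Pipe 1: V = 1.407 m/s, Re = 5.54×10^5, ε/D = 0.00185, f = 0.02330, h_1 = f(L/D)V²/2g = 7.564 m
Pipe 2: V = 1.456 m/s, Re = 5.63×10^5, ε/D = 1.35×10^-5, f = 0.01296, h_2 = f(L/D)V²/2g = 1.460 m
Pipe 3: V = 5.629 m/s, Re = 1.11×10^6, ε/D = 0.00404, f = 0.02865, h_3 = f(L/D)V²/2g = 325.6 m
Series → Q common, losses add: H = Σh = 334.6 m

H ≈ 335 m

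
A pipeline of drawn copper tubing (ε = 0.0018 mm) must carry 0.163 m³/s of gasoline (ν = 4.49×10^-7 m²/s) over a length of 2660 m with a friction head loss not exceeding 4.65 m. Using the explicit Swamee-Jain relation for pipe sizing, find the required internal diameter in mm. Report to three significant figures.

D ≈ 434 mm

Swamee-Jain (Type III): D = 0.66·[ε^1.25·(LQ²/(gh_f))^4.75 + ν·Q^9.4·(L/(gh_f))^5.2]^0.04
LQ²/(gh_f) = 1.549; L/(gh_f) = 58.31
Term 1 = ε^1.25·(…)^4.75 = 5.28×10^-7; Term 2 = ν·Q^9.4·(…)^5.2 = 2.68×10^-5
D = 0.66·(5.28×10^-7 + 2.68×10^-5)^0.04 = 0.4335 m = 434 mm
Check: V = 1.10 m/s, Re = 1.07×10^6, f = 0.01159, h_f = 4.42 m ≈ 4.65 m ✓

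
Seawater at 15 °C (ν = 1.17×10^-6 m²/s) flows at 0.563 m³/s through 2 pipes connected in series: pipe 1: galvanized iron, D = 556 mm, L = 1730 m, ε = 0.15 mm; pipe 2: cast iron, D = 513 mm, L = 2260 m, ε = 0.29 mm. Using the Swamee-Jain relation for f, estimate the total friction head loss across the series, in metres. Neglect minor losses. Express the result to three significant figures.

Pipe 1: V = 2.319 m/s, Re = 1.10×10^6, ε/D = 2.70×10^-4, f = 0.01541, h_1 = f(L/D)V²/2g = 13.14 m
Pipe 2: V = 2.724 m/s, Re = 1.19×10^6, ε/D = 5.65×10^-4, f = 0.01765, h_2 = f(L/D)V²/2g = 29.40 m
Series → Q common, losses add: H = Σh = 42.54 m

H ≈ 42.5 m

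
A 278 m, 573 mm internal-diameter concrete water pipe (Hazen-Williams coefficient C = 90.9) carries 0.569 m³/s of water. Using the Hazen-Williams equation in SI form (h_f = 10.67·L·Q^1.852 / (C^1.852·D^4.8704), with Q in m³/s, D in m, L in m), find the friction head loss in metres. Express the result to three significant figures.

h_f ≈ 3.71 m

h_f = 10.67·278·0.569^1.852 / (90.9^1.852·0.573^4.8704) = 3.709 m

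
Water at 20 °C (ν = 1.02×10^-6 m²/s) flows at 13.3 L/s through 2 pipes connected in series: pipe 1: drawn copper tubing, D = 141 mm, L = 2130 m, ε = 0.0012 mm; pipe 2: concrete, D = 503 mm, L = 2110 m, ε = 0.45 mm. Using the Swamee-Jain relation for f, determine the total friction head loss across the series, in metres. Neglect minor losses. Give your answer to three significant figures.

H ≈ 9.70 m

Pipe 1: V = 0.8518 m/s, Re = 1.18×10^5, ε/D = 8.51×10^-6, f = 0.01733, h_1 = f(L/D)V²/2g = 9.678 m
Pipe 2: V = 0.06693 m/s, Re = 3.30×10^4, ε/D = 8.95×10^-4, f = 0.02545, h_2 = f(L/D)V²/2g = 0.02437 m
Series → Q common, losses add: H = Σh = 9.703 m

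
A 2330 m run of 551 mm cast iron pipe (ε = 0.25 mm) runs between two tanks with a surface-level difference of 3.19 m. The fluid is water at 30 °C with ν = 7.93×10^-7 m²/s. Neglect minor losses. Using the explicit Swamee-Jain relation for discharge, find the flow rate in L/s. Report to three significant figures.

Swamee-Jain (Type II): Q = -0.965·√(gD⁵h_f/L)·ln[ε/(3.7D) + √(3.17ν²L/(gD³h_f))]
√(gD⁵h_f/L) = √(9.81·0.551⁵·3.19/2330) = 0.02612
ε/(3.7D) = 1.23×10^-4; √(3.17ν²L/(gD³h_f)) = 2.98×10^-5
Q = -0.965·0.02612·ln(1.524×10^-4) = 0.2215 m³/s
Check: V = 0.929 m/s, Re = 6.45×10^5, f = 0.01726, h_f = 3.21 m ≈ 3.19 m ✓

Q ≈ 222 L/s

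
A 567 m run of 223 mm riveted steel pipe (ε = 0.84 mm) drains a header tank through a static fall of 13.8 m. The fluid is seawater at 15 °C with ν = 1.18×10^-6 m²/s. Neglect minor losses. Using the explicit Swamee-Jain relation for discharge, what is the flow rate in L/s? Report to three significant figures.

Q ≈ 75.9 L/s

Swamee-Jain (Type II): Q = -0.965·√(gD⁵h_f/L)·ln[ε/(3.7D) + √(3.17ν²L/(gD³h_f))]
√(gD⁵h_f/L) = √(9.81·0.223⁵·13.8/567) = 0.01147
ε/(3.7D) = 0.00102; √(3.17ν²L/(gD³h_f)) = 4.08×10^-5
Q = -0.965·0.01147·ln(0.001059) = 0.07586 m³/s
Check: V = 1.94 m/s, Re = 3.67×10^5, f = 0.02836, h_f = 13.9 m ≈ 13.8 m ✓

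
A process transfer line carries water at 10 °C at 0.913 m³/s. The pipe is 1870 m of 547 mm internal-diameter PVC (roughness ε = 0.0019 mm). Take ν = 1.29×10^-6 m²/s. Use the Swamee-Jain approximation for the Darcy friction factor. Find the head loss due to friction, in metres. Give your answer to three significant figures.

V = 4Q/(πD²) = 4·0.913/(π·0.547²) = 3.885 m/s
Re = VD/ν = 3.885·0.547/1.29×10^-6 = 1.65×10^6 → turbulent
ε/D = 0.0019/547 = 3.47×10^-6
Swamee-Jain: f = 0.01081
h_f = f(L/D)V²/(2g) = 0.01081·(1870/0.547)·3.885²/(2·9.81) = 28.43 m

h_f ≈ 28.4 m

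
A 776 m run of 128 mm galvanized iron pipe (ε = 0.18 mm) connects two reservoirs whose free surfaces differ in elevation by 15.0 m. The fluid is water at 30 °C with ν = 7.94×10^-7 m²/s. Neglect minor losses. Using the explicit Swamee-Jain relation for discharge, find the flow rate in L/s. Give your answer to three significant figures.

Swamee-Jain (Type II): Q = -0.965·√(gD⁵h_f/L)·ln[ε/(3.7D) + √(3.17ν²L/(gD³h_f))]
√(gD⁵h_f/L) = √(9.81·0.128⁵·15.0/776) = 0.002553
ε/(3.7D) = 3.80×10^-4; √(3.17ν²L/(gD³h_f)) = 7.09×10^-5
Q = -0.965·0.002553·ln(4.510×10^-4) = 0.01898 m³/s
Check: V = 1.47 m/s, Re = 2.38×10^5, f = 0.02249, h_f = 15.1 m ≈ 15.0 m ✓

Q ≈ 19.0 L/s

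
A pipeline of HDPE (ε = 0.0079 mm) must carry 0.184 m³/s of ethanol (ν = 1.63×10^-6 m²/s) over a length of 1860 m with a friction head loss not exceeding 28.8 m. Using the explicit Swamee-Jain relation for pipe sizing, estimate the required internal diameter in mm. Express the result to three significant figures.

D ≈ 304 mm

Swamee-Jain (Type III): D = 0.66·[ε^1.25·(LQ²/(gh_f))^4.75 + ν·Q^9.4·(L/(gh_f))^5.2]^0.04
LQ²/(gh_f) = 0.2229; L/(gh_f) = 6.583
Term 1 = ε^1.25·(…)^4.75 = 3.35×10^-10; Term 2 = ν·Q^9.4·(…)^5.2 = 3.61×10^-9
D = 0.66·(3.35×10^-10 + 3.61×10^-9)^0.04 = 0.3044 m = 304 mm
Check: V = 2.53 m/s, Re = 4.72×10^5, f = 0.01362, h_f = 27.1 m ≈ 28.8 m ✓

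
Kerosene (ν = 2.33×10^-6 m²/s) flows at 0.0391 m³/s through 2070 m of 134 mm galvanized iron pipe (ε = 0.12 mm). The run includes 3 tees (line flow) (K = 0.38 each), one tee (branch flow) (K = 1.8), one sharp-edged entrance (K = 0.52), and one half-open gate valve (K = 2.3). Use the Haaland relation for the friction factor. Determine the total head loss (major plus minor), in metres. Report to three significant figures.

H_L ≈ 128 m

V = 4Q/(πD²) = 2.773 m/s; V²/2g = 0.3918 m
Re = 1.59×10^5, ε/D = 8.96×10^-4 → f = 0.02078 (Haaland)
Major: h_f = f(L/D)·V²/2g = 0.02078·15448·0.3918 = 125.8 m
Minor: ΣK = 5.76; h_m = ΣK·V²/2g = 2.257 m
Total H_L = 125.8 + 2.257 = 128.1 m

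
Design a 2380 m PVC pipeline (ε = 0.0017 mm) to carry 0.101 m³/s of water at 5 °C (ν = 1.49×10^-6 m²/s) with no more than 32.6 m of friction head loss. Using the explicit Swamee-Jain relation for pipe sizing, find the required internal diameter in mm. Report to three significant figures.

Swamee-Jain (Type III): D = 0.66·[ε^1.25·(LQ²/(gh_f))^4.75 + ν·Q^9.4·(L/(gh_f))^5.2]^0.04
LQ²/(gh_f) = 0.07592; L/(gh_f) = 7.442
Term 1 = ε^1.25·(…)^4.75 = 2.95×10^-13; Term 2 = ν·Q^9.4·(…)^5.2 = 2.22×10^-11
D = 0.66·(2.95×10^-13 + 2.22×10^-11)^0.04 = 0.2475 m = 248 mm
Check: V = 2.10 m/s, Re = 3.49×10^5, f = 0.01407, h_f = 30.4 m ≈ 32.6 m ✓

D ≈ 248 mm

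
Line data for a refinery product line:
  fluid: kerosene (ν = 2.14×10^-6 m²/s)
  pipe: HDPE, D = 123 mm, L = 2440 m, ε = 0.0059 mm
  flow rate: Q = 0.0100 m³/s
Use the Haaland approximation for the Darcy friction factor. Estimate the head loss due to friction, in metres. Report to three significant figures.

V = 4Q/(πD²) = 4·0.0100/(π·0.123²) = 0.8416 m/s
Re = VD/ν = 0.8416·0.123/2.14×10^-6 = 4.84×10^4 → turbulent
ε/D = 0.0059/123 = 4.80×10^-5
Haaland: f = 0.02099
h_f = f(L/D)V²/(2g) = 0.02099·(2440/0.123)·0.8416²/(2·9.81) = 15.03 m

h_f ≈ 15.0 m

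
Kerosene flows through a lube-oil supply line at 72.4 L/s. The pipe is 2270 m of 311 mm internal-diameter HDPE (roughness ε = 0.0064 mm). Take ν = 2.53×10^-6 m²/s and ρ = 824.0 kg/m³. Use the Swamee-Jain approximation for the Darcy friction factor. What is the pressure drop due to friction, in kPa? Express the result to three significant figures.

V = 4Q/(πD²) = 4·0.0724/(π·0.311²) = 0.9531 m/s
Re = VD/ν = 0.9531·0.311/2.53×10^-6 = 1.17×10^5 → turbulent
ε/D = 0.0064/311 = 2.06×10^-5
Swamee-Jain: f = 0.01742
h_f = f(L/D)V²/(2g) = 0.01742·(2270/0.311)·0.9531²/(2·9.81) = 5.888 m
Δp = ρg·h_f = 824.0·9.81·5.888 = 47.60 kPa

Δp ≈ 47.6 kPa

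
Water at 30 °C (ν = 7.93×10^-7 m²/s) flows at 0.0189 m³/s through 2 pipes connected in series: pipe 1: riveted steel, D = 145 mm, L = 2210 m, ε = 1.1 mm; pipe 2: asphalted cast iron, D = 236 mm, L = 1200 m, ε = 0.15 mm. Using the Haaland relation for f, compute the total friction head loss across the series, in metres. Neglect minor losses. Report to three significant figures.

Pipe 1: V = 1.145 m/s, Re = 2.09×10^5, ε/D = 0.00759, f = 0.03498, h_1 = f(L/D)V²/2g = 35.60 m
Pipe 2: V = 0.4321 m/s, Re = 1.29×10^5, ε/D = 6.36×10^-4, f = 0.02007, h_2 = f(L/D)V²/2g = 0.9711 m
Series → Q common, losses add: H = Σh = 36.57 m

H ≈ 36.6 m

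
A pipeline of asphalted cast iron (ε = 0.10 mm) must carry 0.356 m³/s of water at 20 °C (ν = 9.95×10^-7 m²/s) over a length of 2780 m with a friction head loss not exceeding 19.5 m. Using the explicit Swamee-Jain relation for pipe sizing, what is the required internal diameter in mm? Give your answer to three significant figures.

D ≈ 474 mm

Swamee-Jain (Type III): D = 0.66·[ε^1.25·(LQ²/(gh_f))^4.75 + ν·Q^9.4·(L/(gh_f))^5.2]^0.04
LQ²/(gh_f) = 1.842; L/(gh_f) = 14.53
Term 1 = ε^1.25·(…)^4.75 = 1.82×10^-4; Term 2 = ν·Q^9.4·(…)^5.2 = 6.69×10^-5
D = 0.66·(1.82×10^-4 + 6.69×10^-5)^0.04 = 0.4736 m = 474 mm
Check: V = 2.02 m/s, Re = 9.62×10^5, f = 0.01492, h_f = 18.2 m ≈ 19.5 m ✓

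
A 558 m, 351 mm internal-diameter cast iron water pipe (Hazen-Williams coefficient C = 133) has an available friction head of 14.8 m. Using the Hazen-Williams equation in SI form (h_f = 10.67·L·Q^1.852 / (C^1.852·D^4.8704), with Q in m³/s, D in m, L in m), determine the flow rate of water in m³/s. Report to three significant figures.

Q ≈ 0.332 m³/s

Rearranging: Q = [h_f·C^1.852·D^4.8704 / (10.67·L)]^(1/1.852)
Q = [14.8·133^1.852·0.351^4.8704 / (10.67·558)]^0.540 = 0.3325 m³/s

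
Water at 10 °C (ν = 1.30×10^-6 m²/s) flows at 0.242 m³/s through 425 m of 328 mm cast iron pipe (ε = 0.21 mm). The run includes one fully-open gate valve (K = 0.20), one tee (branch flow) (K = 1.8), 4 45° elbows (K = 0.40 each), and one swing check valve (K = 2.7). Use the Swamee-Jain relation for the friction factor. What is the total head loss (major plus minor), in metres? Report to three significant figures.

V = 4Q/(πD²) = 2.864 m/s; V²/2g = 0.4181 m
Re = 7.23×10^5, ε/D = 6.40×10^-4 → f = 0.01835 (Swamee-Jain)
Major: h_f = f(L/D)·V²/2g = 0.01835·1296·0.4181 = 9.940 m
Minor: ΣK = 6.30; h_m = ΣK·V²/2g = 2.634 m
Total H_L = 9.940 + 2.634 = 12.57 m

H_L ≈ 12.6 m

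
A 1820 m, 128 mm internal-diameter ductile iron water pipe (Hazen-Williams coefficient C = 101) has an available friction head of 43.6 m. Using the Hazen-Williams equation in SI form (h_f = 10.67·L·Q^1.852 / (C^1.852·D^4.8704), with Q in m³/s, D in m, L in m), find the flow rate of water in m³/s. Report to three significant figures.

Rearranging: Q = [h_f·C^1.852·D^4.8704 / (10.67·L)]^(1/1.852)
Q = [43.6·101^1.852·0.128^4.8704 / (10.67·1820)]^0.540 = 0.01684 m³/s

Q ≈ 0.0168 m³/s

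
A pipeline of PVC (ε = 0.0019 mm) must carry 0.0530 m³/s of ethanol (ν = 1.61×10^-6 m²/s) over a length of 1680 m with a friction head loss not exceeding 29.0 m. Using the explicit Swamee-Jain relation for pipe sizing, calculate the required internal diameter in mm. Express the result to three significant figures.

D ≈ 186 mm

Swamee-Jain (Type III): D = 0.66·[ε^1.25·(LQ²/(gh_f))^4.75 + ν·Q^9.4·(L/(gh_f))^5.2]^0.04
LQ²/(gh_f) = 0.01659; L/(gh_f) = 5.905
Term 1 = ε^1.25·(…)^4.75 = 2.47×10^-16; Term 2 = ν·Q^9.4·(…)^5.2 = 1.68×10^-14
D = 0.66·(2.47×10^-16 + 1.68×10^-14)^0.04 = 0.1857 m = 186 mm
Check: V = 1.96 m/s, Re = 2.26×10^5, f = 0.01527, h_f = 27.0 m ≈ 29.0 m ✓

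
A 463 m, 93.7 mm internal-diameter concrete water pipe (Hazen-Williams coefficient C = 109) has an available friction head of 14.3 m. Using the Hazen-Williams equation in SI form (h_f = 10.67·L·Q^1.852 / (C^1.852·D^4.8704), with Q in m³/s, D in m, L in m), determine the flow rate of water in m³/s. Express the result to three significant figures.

Q ≈ 0.00918 m³/s

Rearranging: Q = [h_f·C^1.852·D^4.8704 / (10.67·L)]^(1/1.852)
Q = [14.3·109^1.852·0.0937^4.8704 / (10.67·463)]^0.540 = 0.009176 m³/s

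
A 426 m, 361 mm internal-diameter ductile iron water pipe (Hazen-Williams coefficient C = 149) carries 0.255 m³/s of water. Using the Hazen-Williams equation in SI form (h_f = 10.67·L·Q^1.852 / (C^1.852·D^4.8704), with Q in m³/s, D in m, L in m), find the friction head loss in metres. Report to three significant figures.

h_f ≈ 4.88 m

h_f = 10.67·426·0.255^1.852 / (149^1.852·0.361^4.8704) = 4.885 m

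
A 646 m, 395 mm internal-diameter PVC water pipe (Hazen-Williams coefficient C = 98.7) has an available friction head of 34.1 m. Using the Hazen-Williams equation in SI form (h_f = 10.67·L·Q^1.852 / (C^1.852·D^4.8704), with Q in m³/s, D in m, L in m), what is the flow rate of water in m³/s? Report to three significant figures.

Rearranging: Q = [h_f·C^1.852·D^4.8704 / (10.67·L)]^(1/1.852)
Q = [34.1·98.7^1.852·0.395^4.8704 / (10.67·646)]^0.540 = 0.4881 m³/s

Q ≈ 0.488 m³/s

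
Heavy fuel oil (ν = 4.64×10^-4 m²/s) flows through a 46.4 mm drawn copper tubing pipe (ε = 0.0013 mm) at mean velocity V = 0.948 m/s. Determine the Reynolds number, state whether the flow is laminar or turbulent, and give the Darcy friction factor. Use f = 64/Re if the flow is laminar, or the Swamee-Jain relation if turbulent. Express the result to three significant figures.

Re = VD/ν = 0.9480·0.0464/4.64×10^-4 = 94.8
Re < 2300 → laminar → f = 64/Re = 0.6751

Re ≈ 94.8; laminar; f = 64/Re ≈ 0.675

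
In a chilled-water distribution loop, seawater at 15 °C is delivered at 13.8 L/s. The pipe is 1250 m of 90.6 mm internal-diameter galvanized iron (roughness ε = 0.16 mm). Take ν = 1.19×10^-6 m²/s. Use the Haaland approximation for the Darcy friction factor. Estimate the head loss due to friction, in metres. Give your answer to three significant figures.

h_f ≈ 76.5 m

V = 4Q/(πD²) = 4·0.0138/(π·0.0906²) = 2.141 m/s
Re = VD/ν = 2.141·0.0906/1.19×10^-6 = 1.63×10^5 → turbulent
ε/D = 0.16/90.6 = 0.00177
Haaland: f = 0.02375
h_f = f(L/D)V²/(2g) = 0.02375·(1250/0.0906)·2.141²/(2·9.81) = 76.51 m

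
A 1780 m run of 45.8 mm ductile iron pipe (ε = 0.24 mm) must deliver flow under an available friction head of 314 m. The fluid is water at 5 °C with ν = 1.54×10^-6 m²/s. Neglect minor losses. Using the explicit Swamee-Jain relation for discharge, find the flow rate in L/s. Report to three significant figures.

Q ≈ 3.66 L/s

Swamee-Jain (Type II): Q = -0.965·√(gD⁵h_f/L)·ln[ε/(3.7D) + √(3.17ν²L/(gD³h_f))]
√(gD⁵h_f/L) = √(9.81·0.0458⁵·314/1780) = 5.905×10^-4
ε/(3.7D) = 0.00142; √(3.17ν²L/(gD³h_f)) = 2.13×10^-4
Q = -0.965·5.905×10^-4·ln(0.001629) = 0.003659 m³/s
Check: V = 2.22 m/s, Re = 6.60×10^4, f = 0.03247, h_f = 317 m ≈ 314 m ✓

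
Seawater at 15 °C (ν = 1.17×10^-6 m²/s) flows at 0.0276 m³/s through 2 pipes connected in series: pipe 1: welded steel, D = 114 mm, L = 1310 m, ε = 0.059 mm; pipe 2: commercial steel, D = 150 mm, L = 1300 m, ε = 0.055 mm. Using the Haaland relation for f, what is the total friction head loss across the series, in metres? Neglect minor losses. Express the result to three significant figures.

H ≈ 97.8 m

Pipe 1: V = 2.704 m/s, Re = 2.63×10^5, ε/D = 5.18×10^-4, f = 0.01833, h_1 = f(L/D)V²/2g = 78.51 m
Pipe 2: V = 1.562 m/s, Re = 2.00×10^5, ε/D = 3.67×10^-4, f = 0.01790, h_2 = f(L/D)V²/2g = 19.29 m
Series → Q common, losses add: H = Σh = 97.80 m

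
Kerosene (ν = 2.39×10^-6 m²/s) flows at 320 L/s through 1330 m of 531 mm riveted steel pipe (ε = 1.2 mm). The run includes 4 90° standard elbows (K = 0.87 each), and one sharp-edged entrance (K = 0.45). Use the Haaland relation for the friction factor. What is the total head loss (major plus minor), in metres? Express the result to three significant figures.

V = 4Q/(πD²) = 1.445 m/s; V²/2g = 0.1064 m
Re = 3.21×10^5, ε/D = 0.00226 → f = 0.02471 (Haaland)
Major: h_f = f(L/D)·V²/2g = 0.02471·2505·0.1064 = 6.586 m
Minor: ΣK = 3.93; h_m = ΣK·V²/2g = 0.4182 m
Total H_L = 6.586 + 0.4182 = 7.004 m

H_L ≈ 7.00 m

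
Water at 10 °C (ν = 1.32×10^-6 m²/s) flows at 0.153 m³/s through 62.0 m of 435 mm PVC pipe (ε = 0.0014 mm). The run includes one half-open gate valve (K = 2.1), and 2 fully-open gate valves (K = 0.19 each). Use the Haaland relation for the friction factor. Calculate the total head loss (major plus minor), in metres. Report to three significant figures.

V = 4Q/(πD²) = 1.029 m/s; V²/2g = 0.05402 m
Re = 3.39×10^5, ε/D = 3.22×10^-6 → f = 0.01405 (Haaland)
Major: h_f = f(L/D)·V²/2g = 0.01405·142.5·0.05402 = 0.1081 m
Minor: ΣK = 2.48; h_m = ΣK·V²/2g = 0.1340 m
Total H_L = 0.1081 + 0.1340 = 0.2421 m

H_L ≈ 0.242 m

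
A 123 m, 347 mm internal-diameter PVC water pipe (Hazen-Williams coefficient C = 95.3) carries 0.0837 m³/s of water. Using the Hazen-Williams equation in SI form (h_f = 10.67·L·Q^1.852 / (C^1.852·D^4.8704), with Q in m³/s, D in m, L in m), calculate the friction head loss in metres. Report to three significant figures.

h_f = 10.67·123·0.0837^1.852 / (95.3^1.852·0.347^4.8704) = 0.4971 m

h_f ≈ 0.497 m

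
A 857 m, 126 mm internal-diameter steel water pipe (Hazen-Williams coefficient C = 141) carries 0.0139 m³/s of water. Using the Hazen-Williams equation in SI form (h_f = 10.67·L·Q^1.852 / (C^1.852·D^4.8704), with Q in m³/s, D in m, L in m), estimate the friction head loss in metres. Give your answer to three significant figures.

h_f = 10.67·857·0.0139^1.852 / (141^1.852·0.126^4.8704) = 8.379 m

h_f ≈ 8.38 m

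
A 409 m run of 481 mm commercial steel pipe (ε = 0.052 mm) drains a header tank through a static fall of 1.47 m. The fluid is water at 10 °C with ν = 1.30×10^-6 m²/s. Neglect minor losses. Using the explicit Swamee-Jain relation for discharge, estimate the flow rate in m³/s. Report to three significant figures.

Swamee-Jain (Type II): Q = -0.965·√(gD⁵h_f/L)·ln[ε/(3.7D) + √(3.17ν²L/(gD³h_f))]
√(gD⁵h_f/L) = √(9.81·0.481⁵·1.47/409) = 0.03013
ε/(3.7D) = 2.92×10^-5; √(3.17ν²L/(gD³h_f)) = 3.70×10^-5
Q = -0.965·0.03013·ln(6.617×10^-5) = 0.2798 m³/s
Check: V = 1.54 m/s, Re = 5.70×10^5, f = 0.01436, h_f = 1.48 m ≈ 1.47 m ✓

Q ≈ 0.280 m³/s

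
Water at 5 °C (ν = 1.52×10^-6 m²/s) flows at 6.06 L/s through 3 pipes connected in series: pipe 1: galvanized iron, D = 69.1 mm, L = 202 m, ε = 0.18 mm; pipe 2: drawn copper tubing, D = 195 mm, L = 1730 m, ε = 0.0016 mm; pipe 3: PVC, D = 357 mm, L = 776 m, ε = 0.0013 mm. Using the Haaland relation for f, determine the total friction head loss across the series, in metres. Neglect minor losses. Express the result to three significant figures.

Pipe 1: V = 1.616 m/s, Re = 7.35×10^4, ε/D = 0.00260, f = 0.02691, h_1 = f(L/D)V²/2g = 10.47 m
Pipe 2: V = 0.2029 m/s, Re = 2.60×10^4, ε/D = 8.21×10^-6, f = 0.02414, h_2 = f(L/D)V²/2g = 0.4494 m
Pipe 3: V = 0.06054 m/s, Re = 1.42×10^4, ε/D = 3.64×10^-6, f = 0.02811, h_3 = f(L/D)V²/2g = 0.01141 m
Series → Q common, losses add: H = Σh = 10.93 m

H ≈ 10.9 m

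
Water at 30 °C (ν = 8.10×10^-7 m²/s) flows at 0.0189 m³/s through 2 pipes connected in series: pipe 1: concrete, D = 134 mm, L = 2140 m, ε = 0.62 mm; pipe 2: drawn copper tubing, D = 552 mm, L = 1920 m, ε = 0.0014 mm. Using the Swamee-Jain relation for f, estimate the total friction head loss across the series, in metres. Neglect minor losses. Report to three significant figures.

Pipe 1: V = 1.340 m/s, Re = 2.22×10^5, ε/D = 0.00463, f = 0.03028, h_1 = f(L/D)V²/2g = 44.27 m
Pipe 2: V = 0.07898 m/s, Re = 5.38×10^4, ε/D = 2.54×10^-6, f = 0.02043, h_2 = f(L/D)V²/2g = 0.02259 m
Series → Q common, losses add: H = Σh = 44.30 m

H ≈ 44.3 m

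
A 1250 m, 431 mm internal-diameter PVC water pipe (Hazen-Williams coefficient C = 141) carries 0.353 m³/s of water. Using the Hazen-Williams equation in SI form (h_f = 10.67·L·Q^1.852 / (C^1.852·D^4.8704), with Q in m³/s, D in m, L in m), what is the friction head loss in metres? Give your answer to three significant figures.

h_f ≈ 12.2 m

h_f = 10.67·1250·0.353^1.852 / (141^1.852·0.431^4.8704) = 12.23 m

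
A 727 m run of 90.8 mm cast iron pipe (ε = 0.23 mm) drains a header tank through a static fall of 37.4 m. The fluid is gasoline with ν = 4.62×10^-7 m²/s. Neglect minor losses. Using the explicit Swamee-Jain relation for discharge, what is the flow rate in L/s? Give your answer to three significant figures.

Q ≈ 12.3 L/s

Swamee-Jain (Type II): Q = -0.965·√(gD⁵h_f/L)·ln[ε/(3.7D) + √(3.17ν²L/(gD³h_f))]
√(gD⁵h_f/L) = √(9.81·0.0908⁵·37.4/727) = 0.001765
ε/(3.7D) = 6.85×10^-4; √(3.17ν²L/(gD³h_f)) = 4.23×10^-5
Q = -0.965·0.001765·ln(7.269×10^-4) = 0.01231 m³/s
Check: V = 1.90 m/s, Re = 3.74×10^5, f = 0.02551, h_f = 37.6 m ≈ 37.4 m ✓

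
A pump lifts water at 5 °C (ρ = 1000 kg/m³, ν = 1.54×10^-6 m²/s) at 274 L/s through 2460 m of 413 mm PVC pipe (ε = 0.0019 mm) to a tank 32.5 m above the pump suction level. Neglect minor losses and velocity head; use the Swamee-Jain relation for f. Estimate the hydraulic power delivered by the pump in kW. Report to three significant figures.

V = 4Q/(πD²) = 2.045 m/s; Re = 5.49×10^5; ε/D = 4.60×10^-6; f = 0.01296
h_f = f(L/D)V²/2g = 16.45 m
Total head H = z + h_f = 32.5 + 16.45 = 48.95 m
P_hyd = ρgQH = 1000·9.81·0.274·48.95 = 131.6 kW

P_hyd ≈ 132 kW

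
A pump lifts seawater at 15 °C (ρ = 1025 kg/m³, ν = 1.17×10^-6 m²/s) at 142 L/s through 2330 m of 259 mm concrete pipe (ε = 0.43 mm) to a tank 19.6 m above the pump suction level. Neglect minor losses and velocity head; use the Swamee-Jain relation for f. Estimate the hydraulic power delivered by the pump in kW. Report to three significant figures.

V = 4Q/(πD²) = 2.695 m/s; Re = 5.97×10^5; ε/D = 0.00166; f = 0.02276
h_f = f(L/D)V²/2g = 75.81 m
Total head H = z + h_f = 19.6 + 75.81 = 95.41 m
P_hyd = ρgQH = 1025·9.81·0.142·95.41 = 136.2 kW

P_hyd ≈ 136 kW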